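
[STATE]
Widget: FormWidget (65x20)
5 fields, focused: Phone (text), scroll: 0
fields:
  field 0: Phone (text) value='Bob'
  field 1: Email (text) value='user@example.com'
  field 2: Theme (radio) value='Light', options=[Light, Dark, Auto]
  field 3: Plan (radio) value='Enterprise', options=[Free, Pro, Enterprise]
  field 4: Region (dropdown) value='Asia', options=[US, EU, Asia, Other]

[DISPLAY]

> Phone:      [Bob                                              ]
  Email:      [user@example.com                                 ]
  Theme:      (●) Light  ( ) Dark  ( ) Auto                      
  Plan:       ( ) Free  ( ) Pro  (●) Enterprise                  
  Region:     [Asia                                            ▼]
                                                                 
                                                                 
                                                                 
                                                                 
                                                                 
                                                                 
                                                                 
                                                                 
                                                                 
                                                                 
                                                                 
                                                                 
                                                                 
                                                                 
                                                                 


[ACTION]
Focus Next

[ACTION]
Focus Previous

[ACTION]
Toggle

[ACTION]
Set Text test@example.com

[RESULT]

> Phone:      [test@example.com                                 ]
  Email:      [user@example.com                                 ]
  Theme:      (●) Light  ( ) Dark  ( ) Auto                      
  Plan:       ( ) Free  ( ) Pro  (●) Enterprise                  
  Region:     [Asia                                            ▼]
                                                                 
                                                                 
                                                                 
                                                                 
                                                                 
                                                                 
                                                                 
                                                                 
                                                                 
                                                                 
                                                                 
                                                                 
                                                                 
                                                                 
                                                                 


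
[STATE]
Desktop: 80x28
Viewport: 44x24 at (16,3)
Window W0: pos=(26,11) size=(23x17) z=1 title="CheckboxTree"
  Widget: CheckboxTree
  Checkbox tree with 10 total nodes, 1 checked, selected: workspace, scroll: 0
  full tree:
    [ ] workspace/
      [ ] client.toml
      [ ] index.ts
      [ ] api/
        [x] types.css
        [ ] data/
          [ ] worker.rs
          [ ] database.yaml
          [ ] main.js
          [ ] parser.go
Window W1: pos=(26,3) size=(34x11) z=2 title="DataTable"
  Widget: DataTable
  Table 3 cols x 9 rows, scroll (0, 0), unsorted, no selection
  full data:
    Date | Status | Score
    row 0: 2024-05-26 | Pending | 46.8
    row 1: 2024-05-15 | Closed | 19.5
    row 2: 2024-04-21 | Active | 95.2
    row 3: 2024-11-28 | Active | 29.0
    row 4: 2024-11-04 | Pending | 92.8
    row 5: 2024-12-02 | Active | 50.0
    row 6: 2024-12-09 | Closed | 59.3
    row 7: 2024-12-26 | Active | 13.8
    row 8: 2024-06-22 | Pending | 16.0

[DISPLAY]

          ┏━━━━━━━━━━━━━━━━━━━━━━━━━━━━━━━━┓
          ┃ DataTable                      ┃
          ┠────────────────────────────────┨
          ┃Date      │Status │Score        ┃
          ┃──────────┼───────┼─────        ┃
          ┃2024-05-26│Pending│46.8         ┃
          ┃2024-05-15│Closed │19.5         ┃
          ┃2024-04-21│Active │95.2         ┃
          ┃2024-11-28│Active │29.0         ┃
          ┃2024-11-04│Pending│92.8         ┃
          ┗━━━━━━━━━━━━━━━━━━━━━━━━━━━━━━━━┛
          ┃>[-] workspace/      ┃           
          ┃   [ ] client.toml   ┃           
          ┃   [ ] index.ts      ┃           
          ┃   [-] api/          ┃           
          ┃     [x] types.css   ┃           
          ┃     [ ] data/       ┃           
          ┃       [ ] worker.rs ┃           
          ┃       [ ] database.y┃           
          ┃       [ ] main.js   ┃           
          ┃       [ ] parser.go ┃           
          ┃                     ┃           
          ┃                     ┃           
          ┃                     ┃           


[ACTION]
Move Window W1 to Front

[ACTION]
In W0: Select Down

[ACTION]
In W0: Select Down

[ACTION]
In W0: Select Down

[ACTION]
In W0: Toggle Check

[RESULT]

          ┏━━━━━━━━━━━━━━━━━━━━━━━━━━━━━━━━┓
          ┃ DataTable                      ┃
          ┠────────────────────────────────┨
          ┃Date      │Status │Score        ┃
          ┃──────────┼───────┼─────        ┃
          ┃2024-05-26│Pending│46.8         ┃
          ┃2024-05-15│Closed │19.5         ┃
          ┃2024-04-21│Active │95.2         ┃
          ┃2024-11-28│Active │29.0         ┃
          ┃2024-11-04│Pending│92.8         ┃
          ┗━━━━━━━━━━━━━━━━━━━━━━━━━━━━━━━━┛
          ┃ [-] workspace/      ┃           
          ┃   [ ] client.toml   ┃           
          ┃   [ ] index.ts      ┃           
          ┃>  [x] api/          ┃           
          ┃     [x] types.css   ┃           
          ┃     [x] data/       ┃           
          ┃       [x] worker.rs ┃           
          ┃       [x] database.y┃           
          ┃       [x] main.js   ┃           
          ┃       [x] parser.go ┃           
          ┃                     ┃           
          ┃                     ┃           
          ┃                     ┃           


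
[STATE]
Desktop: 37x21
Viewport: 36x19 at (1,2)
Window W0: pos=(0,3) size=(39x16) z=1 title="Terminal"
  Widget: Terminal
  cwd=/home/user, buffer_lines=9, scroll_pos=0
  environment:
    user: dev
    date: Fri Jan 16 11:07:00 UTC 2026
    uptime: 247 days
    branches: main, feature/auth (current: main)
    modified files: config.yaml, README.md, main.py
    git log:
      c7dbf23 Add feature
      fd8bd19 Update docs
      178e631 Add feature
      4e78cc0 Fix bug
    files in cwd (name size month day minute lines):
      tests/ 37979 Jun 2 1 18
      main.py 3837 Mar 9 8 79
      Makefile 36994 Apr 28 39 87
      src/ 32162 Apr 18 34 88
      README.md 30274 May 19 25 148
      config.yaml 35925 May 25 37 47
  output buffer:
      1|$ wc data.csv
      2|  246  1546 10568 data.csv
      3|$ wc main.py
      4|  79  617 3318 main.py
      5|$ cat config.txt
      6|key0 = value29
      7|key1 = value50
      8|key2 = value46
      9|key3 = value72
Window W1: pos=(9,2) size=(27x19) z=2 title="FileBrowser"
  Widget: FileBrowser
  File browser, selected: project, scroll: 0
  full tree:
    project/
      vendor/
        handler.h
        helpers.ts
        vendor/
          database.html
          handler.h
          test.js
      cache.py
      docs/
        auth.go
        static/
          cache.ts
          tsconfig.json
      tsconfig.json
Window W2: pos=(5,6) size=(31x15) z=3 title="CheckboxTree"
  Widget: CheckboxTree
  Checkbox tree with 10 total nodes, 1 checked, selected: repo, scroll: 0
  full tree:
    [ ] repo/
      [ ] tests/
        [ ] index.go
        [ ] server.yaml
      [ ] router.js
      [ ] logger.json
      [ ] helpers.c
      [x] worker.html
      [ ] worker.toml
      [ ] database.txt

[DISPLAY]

        ┏━━━━━━━━━━━━━━━━━━━━━━━━━┓ 
━━━━━━━━┃ FileBrowser             ┃━
 Termina┠─────────────────────────┨ 
────────┃> [-] project/           ┃─
$ wc┏━━━━━━━━━━━━━━━━━━━━━━━━━━━━━┓ 
  24┃ CheckboxTree                ┃ 
$ wc┠─────────────────────────────┨ 
  79┃>[-] repo/                   ┃ 
$ ca┃   [ ] tests/                ┃ 
key0┃     [ ] index.go            ┃ 
key1┃     [ ] server.yaml         ┃ 
key2┃   [ ] router.js             ┃ 
key3┃   [ ] logger.json           ┃ 
$ █ ┃   [ ] helpers.c             ┃ 
    ┃   [x] worker.html           ┃ 
    ┃   [ ] worker.toml           ┃ 
━━━━┃   [ ] database.txt          ┃━
    ┃                             ┃ 
    ┗━━━━━━━━━━━━━━━━━━━━━━━━━━━━━┛ 


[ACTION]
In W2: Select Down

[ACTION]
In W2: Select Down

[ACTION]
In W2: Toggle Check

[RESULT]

        ┏━━━━━━━━━━━━━━━━━━━━━━━━━┓ 
━━━━━━━━┃ FileBrowser             ┃━
 Termina┠─────────────────────────┨ 
────────┃> [-] project/           ┃─
$ wc┏━━━━━━━━━━━━━━━━━━━━━━━━━━━━━┓ 
  24┃ CheckboxTree                ┃ 
$ wc┠─────────────────────────────┨ 
  79┃ [-] repo/                   ┃ 
$ ca┃   [-] tests/                ┃ 
key0┃>    [x] index.go            ┃ 
key1┃     [ ] server.yaml         ┃ 
key2┃   [ ] router.js             ┃ 
key3┃   [ ] logger.json           ┃ 
$ █ ┃   [ ] helpers.c             ┃ 
    ┃   [x] worker.html           ┃ 
    ┃   [ ] worker.toml           ┃ 
━━━━┃   [ ] database.txt          ┃━
    ┃                             ┃ 
    ┗━━━━━━━━━━━━━━━━━━━━━━━━━━━━━┛ 


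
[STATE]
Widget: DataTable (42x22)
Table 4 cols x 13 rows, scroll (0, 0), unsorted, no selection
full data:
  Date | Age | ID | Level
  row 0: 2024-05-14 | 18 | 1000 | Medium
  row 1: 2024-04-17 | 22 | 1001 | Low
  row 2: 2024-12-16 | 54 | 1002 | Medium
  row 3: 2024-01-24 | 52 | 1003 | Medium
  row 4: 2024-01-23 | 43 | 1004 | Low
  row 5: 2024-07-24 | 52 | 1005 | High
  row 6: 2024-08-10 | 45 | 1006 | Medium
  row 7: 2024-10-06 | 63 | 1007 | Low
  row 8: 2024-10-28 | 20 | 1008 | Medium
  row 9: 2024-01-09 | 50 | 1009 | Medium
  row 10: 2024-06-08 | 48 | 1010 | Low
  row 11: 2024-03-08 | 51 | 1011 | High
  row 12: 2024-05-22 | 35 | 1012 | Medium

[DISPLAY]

Date      │Age│ID  │Level                 
──────────┼───┼────┼──────                
2024-05-14│18 │1000│Medium                
2024-04-17│22 │1001│Low                   
2024-12-16│54 │1002│Medium                
2024-01-24│52 │1003│Medium                
2024-01-23│43 │1004│Low                   
2024-07-24│52 │1005│High                  
2024-08-10│45 │1006│Medium                
2024-10-06│63 │1007│Low                   
2024-10-28│20 │1008│Medium                
2024-01-09│50 │1009│Medium                
2024-06-08│48 │1010│Low                   
2024-03-08│51 │1011│High                  
2024-05-22│35 │1012│Medium                
                                          
                                          
                                          
                                          
                                          
                                          
                                          


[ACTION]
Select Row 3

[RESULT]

Date      │Age│ID  │Level                 
──────────┼───┼────┼──────                
2024-05-14│18 │1000│Medium                
2024-04-17│22 │1001│Low                   
2024-12-16│54 │1002│Medium                
>024-01-24│52 │1003│Medium                
2024-01-23│43 │1004│Low                   
2024-07-24│52 │1005│High                  
2024-08-10│45 │1006│Medium                
2024-10-06│63 │1007│Low                   
2024-10-28│20 │1008│Medium                
2024-01-09│50 │1009│Medium                
2024-06-08│48 │1010│Low                   
2024-03-08│51 │1011│High                  
2024-05-22│35 │1012│Medium                
                                          
                                          
                                          
                                          
                                          
                                          
                                          


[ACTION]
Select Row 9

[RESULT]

Date      │Age│ID  │Level                 
──────────┼───┼────┼──────                
2024-05-14│18 │1000│Medium                
2024-04-17│22 │1001│Low                   
2024-12-16│54 │1002│Medium                
2024-01-24│52 │1003│Medium                
2024-01-23│43 │1004│Low                   
2024-07-24│52 │1005│High                  
2024-08-10│45 │1006│Medium                
2024-10-06│63 │1007│Low                   
2024-10-28│20 │1008│Medium                
>024-01-09│50 │1009│Medium                
2024-06-08│48 │1010│Low                   
2024-03-08│51 │1011│High                  
2024-05-22│35 │1012│Medium                
                                          
                                          
                                          
                                          
                                          
                                          
                                          


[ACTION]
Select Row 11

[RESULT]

Date      │Age│ID  │Level                 
──────────┼───┼────┼──────                
2024-05-14│18 │1000│Medium                
2024-04-17│22 │1001│Low                   
2024-12-16│54 │1002│Medium                
2024-01-24│52 │1003│Medium                
2024-01-23│43 │1004│Low                   
2024-07-24│52 │1005│High                  
2024-08-10│45 │1006│Medium                
2024-10-06│63 │1007│Low                   
2024-10-28│20 │1008│Medium                
2024-01-09│50 │1009│Medium                
2024-06-08│48 │1010│Low                   
>024-03-08│51 │1011│High                  
2024-05-22│35 │1012│Medium                
                                          
                                          
                                          
                                          
                                          
                                          
                                          


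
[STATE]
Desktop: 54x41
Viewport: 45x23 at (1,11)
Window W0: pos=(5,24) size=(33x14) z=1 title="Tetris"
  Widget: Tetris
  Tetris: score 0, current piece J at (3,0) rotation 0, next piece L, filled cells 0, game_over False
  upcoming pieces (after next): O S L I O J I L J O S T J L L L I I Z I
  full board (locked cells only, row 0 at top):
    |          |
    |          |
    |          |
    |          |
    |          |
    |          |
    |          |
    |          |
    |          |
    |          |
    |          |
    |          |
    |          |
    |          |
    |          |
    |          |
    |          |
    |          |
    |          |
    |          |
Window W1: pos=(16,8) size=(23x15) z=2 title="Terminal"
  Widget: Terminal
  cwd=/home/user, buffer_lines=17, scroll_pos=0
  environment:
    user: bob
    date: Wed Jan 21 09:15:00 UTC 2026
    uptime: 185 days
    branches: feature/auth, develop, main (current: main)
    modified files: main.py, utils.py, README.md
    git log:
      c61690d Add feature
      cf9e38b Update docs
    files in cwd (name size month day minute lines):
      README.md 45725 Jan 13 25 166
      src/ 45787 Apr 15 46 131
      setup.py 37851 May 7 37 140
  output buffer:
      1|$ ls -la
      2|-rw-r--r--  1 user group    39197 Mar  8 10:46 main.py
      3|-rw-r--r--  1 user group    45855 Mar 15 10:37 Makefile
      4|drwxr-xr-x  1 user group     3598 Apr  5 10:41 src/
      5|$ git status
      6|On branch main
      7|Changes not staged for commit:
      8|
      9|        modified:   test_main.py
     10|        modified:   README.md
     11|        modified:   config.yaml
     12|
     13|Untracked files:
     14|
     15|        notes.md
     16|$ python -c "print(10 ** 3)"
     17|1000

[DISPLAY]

               ┃$ ls -la             ┃       
               ┃-rw-r--r--  1 user gr┃       
               ┃-rw-r--r--  1 user gr┃       
               ┃drwxr-xr-x  1 user gr┃       
               ┃$ git status         ┃       
               ┃On branch main       ┃       
               ┃Changes not staged fo┃       
               ┃                     ┃       
               ┃        modified:   t┃       
               ┃        modified:   R┃       
               ┃        modified:   c┃       
               ┗━━━━━━━━━━━━━━━━━━━━━┛       
                                             
    ┏━━━━━━━━━━━━━━━━━━━━━━━━━━━━━━━┓        
    ┃ Tetris                        ┃        
    ┠───────────────────────────────┨        
    ┃          │Next:               ┃        
    ┃          │  ▒                 ┃        
    ┃          │▒▒▒                 ┃        
    ┃          │                    ┃        
    ┃          │                    ┃        
    ┃          │                    ┃        
    ┃          │Score:              ┃        


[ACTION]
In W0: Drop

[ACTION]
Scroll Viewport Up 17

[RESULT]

                                             
                                             
                                             
                                             
                                             
                                             
                                             
                                             
               ┏━━━━━━━━━━━━━━━━━━━━━┓       
               ┃ Terminal            ┃       
               ┠─────────────────────┨       
               ┃$ ls -la             ┃       
               ┃-rw-r--r--  1 user gr┃       
               ┃-rw-r--r--  1 user gr┃       
               ┃drwxr-xr-x  1 user gr┃       
               ┃$ git status         ┃       
               ┃On branch main       ┃       
               ┃Changes not staged fo┃       
               ┃                     ┃       
               ┃        modified:   t┃       
               ┃        modified:   R┃       
               ┃        modified:   c┃       
               ┗━━━━━━━━━━━━━━━━━━━━━┛       


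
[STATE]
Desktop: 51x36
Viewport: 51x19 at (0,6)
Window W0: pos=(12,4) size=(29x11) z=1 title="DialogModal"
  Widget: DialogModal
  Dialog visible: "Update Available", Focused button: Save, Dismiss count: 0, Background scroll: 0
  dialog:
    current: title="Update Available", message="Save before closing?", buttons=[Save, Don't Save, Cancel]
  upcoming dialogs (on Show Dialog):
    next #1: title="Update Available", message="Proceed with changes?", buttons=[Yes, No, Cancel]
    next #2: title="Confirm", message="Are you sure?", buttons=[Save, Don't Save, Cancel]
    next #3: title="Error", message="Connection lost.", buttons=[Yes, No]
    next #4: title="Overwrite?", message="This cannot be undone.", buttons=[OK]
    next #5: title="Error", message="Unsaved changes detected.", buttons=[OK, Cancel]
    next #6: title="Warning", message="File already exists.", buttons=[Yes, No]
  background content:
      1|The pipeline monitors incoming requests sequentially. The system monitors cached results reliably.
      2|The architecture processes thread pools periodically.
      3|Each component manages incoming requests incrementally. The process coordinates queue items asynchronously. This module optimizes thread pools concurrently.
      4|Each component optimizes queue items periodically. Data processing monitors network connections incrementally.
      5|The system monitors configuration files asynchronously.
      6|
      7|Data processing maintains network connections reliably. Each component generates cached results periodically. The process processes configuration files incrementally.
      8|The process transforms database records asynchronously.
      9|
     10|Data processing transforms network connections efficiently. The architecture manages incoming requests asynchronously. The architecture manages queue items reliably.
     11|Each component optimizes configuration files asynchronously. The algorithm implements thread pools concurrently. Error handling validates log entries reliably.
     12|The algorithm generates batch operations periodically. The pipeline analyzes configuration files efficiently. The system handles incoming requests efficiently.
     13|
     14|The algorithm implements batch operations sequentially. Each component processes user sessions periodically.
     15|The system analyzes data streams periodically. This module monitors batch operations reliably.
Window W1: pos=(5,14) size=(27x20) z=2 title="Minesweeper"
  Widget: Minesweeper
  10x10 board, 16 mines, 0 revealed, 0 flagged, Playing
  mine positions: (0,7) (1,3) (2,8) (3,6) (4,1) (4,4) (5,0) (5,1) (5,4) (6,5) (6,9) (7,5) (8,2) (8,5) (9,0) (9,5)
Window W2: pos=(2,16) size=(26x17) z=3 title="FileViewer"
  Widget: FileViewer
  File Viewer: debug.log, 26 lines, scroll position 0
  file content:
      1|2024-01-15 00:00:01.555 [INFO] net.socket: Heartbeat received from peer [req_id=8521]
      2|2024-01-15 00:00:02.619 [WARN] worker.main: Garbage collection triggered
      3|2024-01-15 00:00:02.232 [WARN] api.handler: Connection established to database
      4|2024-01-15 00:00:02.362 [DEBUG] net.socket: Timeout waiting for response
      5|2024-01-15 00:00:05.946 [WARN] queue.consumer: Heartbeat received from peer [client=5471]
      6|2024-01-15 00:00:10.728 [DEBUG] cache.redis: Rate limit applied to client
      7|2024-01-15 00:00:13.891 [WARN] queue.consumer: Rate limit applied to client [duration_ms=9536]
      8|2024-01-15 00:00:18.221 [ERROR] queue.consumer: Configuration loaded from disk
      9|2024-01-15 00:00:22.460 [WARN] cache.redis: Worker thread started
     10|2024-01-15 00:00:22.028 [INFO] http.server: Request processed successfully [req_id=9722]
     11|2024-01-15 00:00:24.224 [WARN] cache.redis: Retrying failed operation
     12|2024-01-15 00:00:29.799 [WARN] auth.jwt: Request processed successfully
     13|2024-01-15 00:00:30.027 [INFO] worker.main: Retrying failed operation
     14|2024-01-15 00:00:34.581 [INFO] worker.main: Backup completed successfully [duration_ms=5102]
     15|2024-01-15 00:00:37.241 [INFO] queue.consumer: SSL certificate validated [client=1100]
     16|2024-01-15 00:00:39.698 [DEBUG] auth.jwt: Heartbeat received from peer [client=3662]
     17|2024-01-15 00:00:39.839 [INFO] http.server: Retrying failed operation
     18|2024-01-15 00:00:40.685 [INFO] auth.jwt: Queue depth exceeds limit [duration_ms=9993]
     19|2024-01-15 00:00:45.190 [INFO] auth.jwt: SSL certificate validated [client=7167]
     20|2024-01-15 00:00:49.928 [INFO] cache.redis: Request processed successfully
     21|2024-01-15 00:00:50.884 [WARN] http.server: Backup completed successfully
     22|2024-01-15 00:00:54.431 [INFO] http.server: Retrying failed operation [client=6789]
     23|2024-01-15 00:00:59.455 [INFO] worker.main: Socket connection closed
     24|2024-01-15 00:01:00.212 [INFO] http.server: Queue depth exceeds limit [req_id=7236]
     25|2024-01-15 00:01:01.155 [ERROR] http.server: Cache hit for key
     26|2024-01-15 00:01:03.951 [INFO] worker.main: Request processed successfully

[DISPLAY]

            ┠───────────────────────────┨          
            ┃The pipeline monitors incom┃          
            ┃Th┌─────────────────────┐s ┃          
            ┃Ea│   Update Available  │co┃          
            ┃Ea│ Save before closing?│qu┃          
            ┃Th│[Save]  Don't Save   │gu┃          
            ┃  └─────────────────────┘  ┃          
            ┃Data processing maintains n┃          
     ┏━━━━━━━━━━━━━━━━━━━━━━━━━┓━━━━━━━━┛          
     ┃ Minesweeper             ┃                   
  ┏━━━━━━━━━━━━━━━━━━━━━━━━┓───┨                   
  ┃ FileViewer             ┃   ┃                   
  ┠────────────────────────┨   ┃                   
  ┃2024-01-15 00:00:01.555▲┃   ┃                   
  ┃2024-01-15 00:00:02.619█┃   ┃                   
  ┃2024-01-15 00:00:02.232░┃   ┃                   
  ┃2024-01-15 00:00:02.362░┃   ┃                   
  ┃2024-01-15 00:00:05.946░┃   ┃                   
  ┃2024-01-15 00:00:10.728░┃   ┃                   


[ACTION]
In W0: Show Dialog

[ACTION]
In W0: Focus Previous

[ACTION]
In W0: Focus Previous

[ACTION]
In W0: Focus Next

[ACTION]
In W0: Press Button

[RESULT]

            ┠───────────────────────────┨          
            ┃The pipeline monitors incom┃          
            ┃The architecture processes ┃          
            ┃Each component manages inco┃          
            ┃Each component optimizes qu┃          
            ┃The system monitors configu┃          
            ┃                           ┃          
            ┃Data processing maintains n┃          
     ┏━━━━━━━━━━━━━━━━━━━━━━━━━┓━━━━━━━━┛          
     ┃ Minesweeper             ┃                   
  ┏━━━━━━━━━━━━━━━━━━━━━━━━┓───┨                   
  ┃ FileViewer             ┃   ┃                   
  ┠────────────────────────┨   ┃                   
  ┃2024-01-15 00:00:01.555▲┃   ┃                   
  ┃2024-01-15 00:00:02.619█┃   ┃                   
  ┃2024-01-15 00:00:02.232░┃   ┃                   
  ┃2024-01-15 00:00:02.362░┃   ┃                   
  ┃2024-01-15 00:00:05.946░┃   ┃                   
  ┃2024-01-15 00:00:10.728░┃   ┃                   


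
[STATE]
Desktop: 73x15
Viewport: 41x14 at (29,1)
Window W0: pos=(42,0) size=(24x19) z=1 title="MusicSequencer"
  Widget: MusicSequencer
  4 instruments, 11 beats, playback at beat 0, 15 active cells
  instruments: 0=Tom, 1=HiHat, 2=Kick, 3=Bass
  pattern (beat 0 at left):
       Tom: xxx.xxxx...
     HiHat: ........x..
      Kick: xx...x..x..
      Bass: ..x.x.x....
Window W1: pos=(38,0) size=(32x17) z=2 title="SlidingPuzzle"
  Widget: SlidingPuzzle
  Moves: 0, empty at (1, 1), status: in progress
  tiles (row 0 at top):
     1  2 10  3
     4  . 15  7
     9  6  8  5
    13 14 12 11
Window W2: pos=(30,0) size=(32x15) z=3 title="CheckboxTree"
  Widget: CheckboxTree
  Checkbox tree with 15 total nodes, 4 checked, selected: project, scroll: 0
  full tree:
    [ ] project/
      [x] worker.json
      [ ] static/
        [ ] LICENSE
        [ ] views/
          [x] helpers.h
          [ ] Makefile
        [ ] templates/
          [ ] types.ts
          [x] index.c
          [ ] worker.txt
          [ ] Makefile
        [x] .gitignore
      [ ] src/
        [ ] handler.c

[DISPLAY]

 ┃ CheckboxTree                 ┃       ┃
 ┠──────────────────────────────┨───────┨
 ┃>[-] project/                 ┃       ┃
 ┃   [x] worker.json            ┃       ┃
 ┃   [-] static/                ┃       ┃
 ┃     [ ] LICENSE              ┃       ┃
 ┃     [-] views/               ┃       ┃
 ┃       [x] helpers.h          ┃       ┃
 ┃       [ ] Makefile           ┃       ┃
 ┃     [-] templates/           ┃       ┃
 ┃       [ ] types.ts           ┃       ┃
 ┃       [x] index.c            ┃       ┃
 ┃       [ ] worker.txt         ┃       ┃
 ┗━━━━━━━━━━━━━━━━━━━━━━━━━━━━━━┛       ┃


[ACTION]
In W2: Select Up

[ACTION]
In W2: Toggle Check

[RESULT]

 ┃ CheckboxTree                 ┃       ┃
 ┠──────────────────────────────┨───────┨
 ┃>[x] project/                 ┃       ┃
 ┃   [x] worker.json            ┃       ┃
 ┃   [x] static/                ┃       ┃
 ┃     [x] LICENSE              ┃       ┃
 ┃     [x] views/               ┃       ┃
 ┃       [x] helpers.h          ┃       ┃
 ┃       [x] Makefile           ┃       ┃
 ┃     [x] templates/           ┃       ┃
 ┃       [x] types.ts           ┃       ┃
 ┃       [x] index.c            ┃       ┃
 ┃       [x] worker.txt         ┃       ┃
 ┗━━━━━━━━━━━━━━━━━━━━━━━━━━━━━━┛       ┃


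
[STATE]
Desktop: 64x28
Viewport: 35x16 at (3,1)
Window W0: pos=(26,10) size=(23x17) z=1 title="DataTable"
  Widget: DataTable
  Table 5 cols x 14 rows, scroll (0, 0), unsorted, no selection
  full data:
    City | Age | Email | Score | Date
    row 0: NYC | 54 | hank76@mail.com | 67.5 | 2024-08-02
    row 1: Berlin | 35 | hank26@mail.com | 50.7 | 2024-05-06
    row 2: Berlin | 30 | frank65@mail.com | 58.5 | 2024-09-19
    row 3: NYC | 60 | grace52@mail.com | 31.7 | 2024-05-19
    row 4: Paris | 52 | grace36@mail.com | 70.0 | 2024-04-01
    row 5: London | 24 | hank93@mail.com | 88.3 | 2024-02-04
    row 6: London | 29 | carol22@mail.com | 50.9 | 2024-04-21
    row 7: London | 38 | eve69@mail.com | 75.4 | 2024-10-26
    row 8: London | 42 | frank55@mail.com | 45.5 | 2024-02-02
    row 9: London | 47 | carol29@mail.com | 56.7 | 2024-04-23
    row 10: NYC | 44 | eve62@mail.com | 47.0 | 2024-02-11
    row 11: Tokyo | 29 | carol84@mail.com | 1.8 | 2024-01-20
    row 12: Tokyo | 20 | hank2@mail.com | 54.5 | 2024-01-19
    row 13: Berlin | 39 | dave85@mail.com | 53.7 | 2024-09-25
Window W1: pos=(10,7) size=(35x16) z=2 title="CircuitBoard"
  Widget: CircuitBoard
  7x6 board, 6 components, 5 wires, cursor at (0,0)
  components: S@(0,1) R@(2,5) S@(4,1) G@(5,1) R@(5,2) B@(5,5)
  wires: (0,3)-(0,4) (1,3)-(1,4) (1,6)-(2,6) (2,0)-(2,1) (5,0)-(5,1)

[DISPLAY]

                                   
                                   
                                   
                                   
                                   
                                   
       ┏━━━━━━━━━━━━━━━━━━━━━━━━━━━
       ┃ CircuitBoard              
       ┠───────────────────────────
       ┃   0 1 2 3 4 5 6           
       ┃0  [.]  S       · ─ ·      
       ┃                           
       ┃1               · ─ ·      
       ┃                           
       ┃2   · ─ ·               R  
       ┃                           


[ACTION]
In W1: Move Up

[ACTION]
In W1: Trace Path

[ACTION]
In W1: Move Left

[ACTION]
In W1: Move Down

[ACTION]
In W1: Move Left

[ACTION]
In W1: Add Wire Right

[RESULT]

                                   
                                   
                                   
                                   
                                   
                                   
       ┏━━━━━━━━━━━━━━━━━━━━━━━━━━━
       ┃ CircuitBoard              
       ┠───────────────────────────
       ┃   0 1 2 3 4 5 6           
       ┃0       S       · ─ ·      
       ┃                           
       ┃1  [.]─ ·       · ─ ·      
       ┃                           
       ┃2   · ─ ·               R  
       ┃                           


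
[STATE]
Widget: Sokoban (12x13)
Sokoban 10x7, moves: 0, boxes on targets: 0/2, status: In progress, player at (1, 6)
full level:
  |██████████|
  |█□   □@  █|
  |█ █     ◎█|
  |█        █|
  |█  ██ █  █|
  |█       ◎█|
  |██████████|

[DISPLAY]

██████████  
█□   □@  █  
█ █     ◎█  
█        █  
█  ██ █  █  
█       ◎█  
██████████  
Moves: 0  0/
            
            
            
            
            


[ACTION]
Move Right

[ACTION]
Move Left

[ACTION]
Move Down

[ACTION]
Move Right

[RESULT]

██████████  
█□   □   █  
█ █    @◎█  
█        █  
█  ██ █  █  
█       ◎█  
██████████  
Moves: 4  0/
            
            
            
            
            


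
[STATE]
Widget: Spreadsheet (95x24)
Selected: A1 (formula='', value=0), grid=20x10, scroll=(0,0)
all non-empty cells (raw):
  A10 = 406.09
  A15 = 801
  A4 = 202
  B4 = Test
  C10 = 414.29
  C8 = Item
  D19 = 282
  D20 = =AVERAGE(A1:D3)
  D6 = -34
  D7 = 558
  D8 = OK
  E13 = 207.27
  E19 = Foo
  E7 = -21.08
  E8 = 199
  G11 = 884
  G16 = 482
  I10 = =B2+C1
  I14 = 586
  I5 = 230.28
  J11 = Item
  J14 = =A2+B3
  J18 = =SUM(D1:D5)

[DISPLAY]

A1:                                                                                            
       A       B       C       D       E       F       G       H       I       J               
-----------------------------------------------------------------------------------------------
  1      [0]       0       0       0       0       0       0       0       0       0           
  2        0       0       0       0       0       0       0       0       0       0           
  3        0       0       0       0       0       0       0       0       0       0           
  4      202Test           0       0       0       0       0       0       0       0           
  5        0       0       0       0       0       0       0       0  230.28       0           
  6        0       0       0     -34       0       0       0       0       0       0           
  7        0       0       0     558  -21.08       0       0       0       0       0           
  8        0       0Item    OK           199       0       0       0       0       0           
  9        0       0       0       0       0       0       0       0       0       0           
 10   406.09       0  414.29       0       0       0       0       0       0       0           
 11        0       0       0       0       0       0     884       0       0Item               
 12        0       0       0       0       0       0       0       0       0       0           
 13        0       0       0       0  207.27       0       0       0       0       0           
 14        0       0       0       0       0       0       0       0     586       0           
 15      801       0       0       0       0       0       0       0       0       0           
 16        0       0       0       0       0       0     482       0       0       0           
 17        0       0       0       0       0       0       0       0       0       0           
 18        0       0       0       0       0       0       0       0       0       0           
 19        0       0       0     282Foo            0       0       0       0       0           
 20        0       0       0       0       0       0       0       0       0       0           
                                                                                               


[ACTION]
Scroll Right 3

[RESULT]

A1:                                                                                            
       D       E       F       G       H       I       J                                       
-----------------------------------------------------------------------------------------------
  1        0       0       0       0       0       0       0                                   
  2        0       0       0       0       0       0       0                                   
  3        0       0       0       0       0       0       0                                   
  4        0       0       0       0       0       0       0                                   
  5        0       0       0       0       0  230.28       0                                   
  6      -34       0       0       0       0       0       0                                   
  7      558  -21.08       0       0       0       0       0                                   
  8 OK           199       0       0       0       0       0                                   
  9        0       0       0       0       0       0       0                                   
 10        0       0       0       0       0       0       0                                   
 11        0       0       0     884       0       0Item                                       
 12        0       0       0       0       0       0       0                                   
 13        0  207.27       0       0       0       0       0                                   
 14        0       0       0       0       0     586       0                                   
 15        0       0       0       0       0       0       0                                   
 16        0       0       0     482       0       0       0                                   
 17        0       0       0       0       0       0       0                                   
 18        0       0       0       0       0       0       0                                   
 19      282Foo            0       0       0       0       0                                   
 20        0       0       0       0       0       0       0                                   
                                                                                               


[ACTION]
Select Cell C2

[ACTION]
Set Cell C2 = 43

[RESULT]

C2: 43                                                                                         
       D       E       F       G       H       I       J                                       
-----------------------------------------------------------------------------------------------
  1        0       0       0       0       0       0       0                                   
  2        0       0       0       0       0       0       0                                   
  3        0       0       0       0       0       0       0                                   
  4        0       0       0       0       0       0       0                                   
  5        0       0       0       0       0  230.28       0                                   
  6      -34       0       0       0       0       0       0                                   
  7      558  -21.08       0       0       0       0       0                                   
  8 OK           199       0       0       0       0       0                                   
  9        0       0       0       0       0       0       0                                   
 10        0       0       0       0       0       0       0                                   
 11        0       0       0     884       0       0Item                                       
 12        0       0       0       0       0       0       0                                   
 13        0  207.27       0       0       0       0       0                                   
 14        0       0       0       0       0     586       0                                   
 15        0       0       0       0       0       0       0                                   
 16        0       0       0     482       0       0       0                                   
 17        0       0       0       0       0       0       0                                   
 18        0       0       0       0       0       0       0                                   
 19      282Foo            0       0       0       0       0                                   
 20     3.58       0       0       0       0       0       0                                   
                                                                                               
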